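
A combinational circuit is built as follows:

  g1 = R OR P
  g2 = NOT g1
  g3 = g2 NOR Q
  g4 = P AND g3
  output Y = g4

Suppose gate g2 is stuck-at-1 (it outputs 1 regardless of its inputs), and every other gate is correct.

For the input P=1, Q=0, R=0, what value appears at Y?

0

Propagate with g2 forced: g1=1, g2=1 [stuck-at-1], g3=0, g4=0.
So Y = 0. (Without the fault it would be 1.)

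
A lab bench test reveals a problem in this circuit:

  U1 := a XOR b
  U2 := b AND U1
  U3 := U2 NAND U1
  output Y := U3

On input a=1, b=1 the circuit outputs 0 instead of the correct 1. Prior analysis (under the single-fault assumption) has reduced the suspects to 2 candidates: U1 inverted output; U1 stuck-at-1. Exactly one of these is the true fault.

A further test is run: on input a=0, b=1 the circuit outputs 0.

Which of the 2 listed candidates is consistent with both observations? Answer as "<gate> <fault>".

U1 stuck-at-1

Evaluate each candidate on input a=0, b=1:
  U1 inverted output: U1=0 [inverted output], U2=0, U3=1 → 1 — eliminated
  U1 stuck-at-1: U1=1 [stuck-at-1], U2=1, U3=0 → 0 — matches
Only U1 stuck-at-1 reproduces the observed 0.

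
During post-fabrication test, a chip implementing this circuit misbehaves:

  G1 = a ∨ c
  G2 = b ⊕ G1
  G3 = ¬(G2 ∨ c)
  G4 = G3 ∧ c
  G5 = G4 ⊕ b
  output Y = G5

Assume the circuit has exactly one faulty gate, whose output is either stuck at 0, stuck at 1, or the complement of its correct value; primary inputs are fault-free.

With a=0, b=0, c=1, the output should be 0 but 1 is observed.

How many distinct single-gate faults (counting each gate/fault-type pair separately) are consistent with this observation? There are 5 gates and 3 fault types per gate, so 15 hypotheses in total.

Fault-free: G1=1, G2=1, G3=0, G4=0, G5=0 → 0. Observed 1.
  G1: none of the 3 fault types match ✗
  G2: none of the 3 fault types match ✗
  G3: stuck-at-1, inverted output ✓; others ✗
  G4: stuck-at-1, inverted output ✓; others ✗
  G5: stuck-at-1, inverted output ✓; others ✗
Consistent faults: {G3 stuck-at-1, G3 inverted output, G4 stuck-at-1, G4 inverted output, G5 stuck-at-1, G5 inverted output} — 6 in all.

6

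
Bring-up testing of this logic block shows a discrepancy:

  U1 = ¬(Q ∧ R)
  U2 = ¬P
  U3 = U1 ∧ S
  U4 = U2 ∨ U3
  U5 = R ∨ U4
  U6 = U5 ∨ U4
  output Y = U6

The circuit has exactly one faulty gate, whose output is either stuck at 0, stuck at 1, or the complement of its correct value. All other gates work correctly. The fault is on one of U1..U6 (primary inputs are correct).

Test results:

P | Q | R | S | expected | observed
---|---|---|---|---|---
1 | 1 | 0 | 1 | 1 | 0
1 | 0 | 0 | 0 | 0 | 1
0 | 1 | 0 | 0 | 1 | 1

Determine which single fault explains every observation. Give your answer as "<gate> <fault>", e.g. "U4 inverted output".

Fault-free values for test 1 (P=1, Q=1, R=0, S=1): U1=1, U2=0, U3=1, U4=1, U5=1, U6=1, giving Y=1. Observed 0.
Test 1: faults giving observed 0 are {U1 stuck-at-0, U1 inverted output, U3 stuck-at-0, U3 inverted output, U4 stuck-at-0, U4 inverted output, U6 stuck-at-0, U6 inverted output}.
Test 2 (P=1, Q=0, R=0, S=0): fault-free U1=1, U2=0, U3=0, U4=0, U5=0, U6=0 → 0; observed 1. Eliminates U1 stuck-at-0, U1 inverted output, U3 stuck-at-0, U4 stuck-at-0, U6 stuck-at-0.
Test 3 (P=0, Q=1, R=0, S=0): fault-free U1=1, U2=1, U3=0, U4=1, U5=1, U6=1 → 1; observed 1. Eliminates U4 inverted output, U6 inverted output.
Only U3 inverted output is consistent with every test.

U3 inverted output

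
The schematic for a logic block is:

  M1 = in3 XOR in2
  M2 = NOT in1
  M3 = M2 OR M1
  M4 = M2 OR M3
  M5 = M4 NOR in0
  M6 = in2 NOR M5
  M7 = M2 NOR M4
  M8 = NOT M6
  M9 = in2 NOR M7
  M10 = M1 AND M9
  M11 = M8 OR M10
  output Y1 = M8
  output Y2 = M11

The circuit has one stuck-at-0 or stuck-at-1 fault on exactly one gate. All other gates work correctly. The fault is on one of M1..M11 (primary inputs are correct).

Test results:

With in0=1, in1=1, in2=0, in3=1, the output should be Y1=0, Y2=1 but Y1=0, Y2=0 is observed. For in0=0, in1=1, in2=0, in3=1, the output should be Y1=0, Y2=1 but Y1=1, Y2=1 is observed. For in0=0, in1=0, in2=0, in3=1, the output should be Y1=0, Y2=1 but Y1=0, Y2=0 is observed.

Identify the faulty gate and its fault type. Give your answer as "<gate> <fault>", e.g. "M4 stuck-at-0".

M1 stuck-at-0

Fault-free values for test 1 (in0=1, in1=1, in2=0, in3=1): M1=1, M2=0, M3=1, M4=1, M5=0, M6=1, M7=0, M8=0, M9=1, M10=1, M11=1, giving Y1=0, Y2=1. Observed Y1=0, Y2=0.
Test 1: faults giving observed Y1=0, Y2=0 are {M1 stuck-at-0, M3 stuck-at-0, M4 stuck-at-0, M7 stuck-at-1, M9 stuck-at-0, M10 stuck-at-0, M11 stuck-at-0}.
Test 2 (in0=0, in1=1, in2=0, in3=1): fault-free M1=1, M2=0, M3=1, M4=1, M5=0, M6=1, M7=0, M8=0, M9=1, M10=1, M11=1 → Y1=0, Y2=1; observed Y1=1, Y2=1. Eliminates M7 stuck-at-1, M9 stuck-at-0, M10 stuck-at-0, M11 stuck-at-0.
Test 3 (in0=0, in1=0, in2=0, in3=1): fault-free M1=1, M2=1, M3=1, M4=1, M5=0, M6=1, M7=0, M8=0, M9=1, M10=1, M11=1 → Y1=0, Y2=1; observed Y1=0, Y2=0. Eliminates M3 stuck-at-0, M4 stuck-at-0.
Only M1 stuck-at-0 is consistent with every test.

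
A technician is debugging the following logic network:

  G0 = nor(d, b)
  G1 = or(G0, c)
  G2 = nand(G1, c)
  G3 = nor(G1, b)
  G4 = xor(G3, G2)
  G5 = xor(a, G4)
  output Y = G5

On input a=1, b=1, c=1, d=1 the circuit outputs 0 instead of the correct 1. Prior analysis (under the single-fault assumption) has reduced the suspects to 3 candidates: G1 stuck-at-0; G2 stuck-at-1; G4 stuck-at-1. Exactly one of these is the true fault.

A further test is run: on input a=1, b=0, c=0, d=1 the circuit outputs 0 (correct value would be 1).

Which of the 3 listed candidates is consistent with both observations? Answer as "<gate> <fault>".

G4 stuck-at-1

Evaluate each candidate on input a=1, b=0, c=0, d=1:
  G1 stuck-at-0: G0=0, G1=0 [stuck-at-0], G2=1, G3=1, G4=0, G5=1 → 1 — eliminated
  G2 stuck-at-1: G0=0, G1=0, G2=1 [stuck-at-1], G3=1, G4=0, G5=1 → 1 — eliminated
  G4 stuck-at-1: G0=0, G1=0, G2=1, G3=1, G4=1 [stuck-at-1], G5=0 → 0 — matches
Only G4 stuck-at-1 reproduces the observed 0.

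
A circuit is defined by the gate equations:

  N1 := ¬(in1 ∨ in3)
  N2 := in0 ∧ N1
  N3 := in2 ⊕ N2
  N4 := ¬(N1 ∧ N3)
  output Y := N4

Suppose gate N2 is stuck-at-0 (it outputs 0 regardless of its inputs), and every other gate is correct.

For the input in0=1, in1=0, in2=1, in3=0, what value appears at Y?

0

Propagate with N2 forced: N1=1, N2=0 [stuck-at-0], N3=1, N4=0.
So Y = 0. (Without the fault it would be 1.)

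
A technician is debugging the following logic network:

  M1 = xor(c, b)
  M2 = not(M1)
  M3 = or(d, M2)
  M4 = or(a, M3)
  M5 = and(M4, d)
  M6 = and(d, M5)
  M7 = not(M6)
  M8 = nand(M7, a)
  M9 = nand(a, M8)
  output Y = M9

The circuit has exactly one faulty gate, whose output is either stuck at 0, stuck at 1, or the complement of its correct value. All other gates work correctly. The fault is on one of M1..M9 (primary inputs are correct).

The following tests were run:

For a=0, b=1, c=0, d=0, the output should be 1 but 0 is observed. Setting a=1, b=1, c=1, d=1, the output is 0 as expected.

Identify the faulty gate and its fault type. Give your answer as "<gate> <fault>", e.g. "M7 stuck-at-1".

M9 stuck-at-0

Fault-free values for test 1 (a=0, b=1, c=0, d=0): M1=1, M2=0, M3=0, M4=0, M5=0, M6=0, M7=1, M8=1, M9=1, giving Y=1. Observed 0.
Test 1: faults giving observed 0 are {M9 stuck-at-0, M9 inverted output}.
Test 2 (a=1, b=1, c=1, d=1): fault-free M1=0, M2=1, M3=1, M4=1, M5=1, M6=1, M7=0, M8=1, M9=0 → 0; observed 0. Eliminates M9 inverted output.
Only M9 stuck-at-0 is consistent with every test.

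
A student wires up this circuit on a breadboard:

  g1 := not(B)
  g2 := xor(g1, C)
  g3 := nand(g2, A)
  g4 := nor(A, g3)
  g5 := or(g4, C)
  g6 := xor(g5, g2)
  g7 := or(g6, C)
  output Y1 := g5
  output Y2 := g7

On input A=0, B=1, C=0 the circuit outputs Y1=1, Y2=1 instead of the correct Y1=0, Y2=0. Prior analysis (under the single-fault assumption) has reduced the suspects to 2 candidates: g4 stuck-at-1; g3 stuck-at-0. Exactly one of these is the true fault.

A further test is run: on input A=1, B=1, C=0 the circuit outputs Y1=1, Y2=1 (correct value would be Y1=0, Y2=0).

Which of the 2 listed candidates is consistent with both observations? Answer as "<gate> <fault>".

Evaluate each candidate on input A=1, B=1, C=0:
  g4 stuck-at-1: g1=0, g2=0, g3=1, g4=1 [stuck-at-1], g5=1, g6=1, g7=1 → Y1=1, Y2=1 — matches
  g3 stuck-at-0: g1=0, g2=0, g3=0 [stuck-at-0], g4=0, g5=0, g6=0, g7=0 → Y1=0, Y2=0 — eliminated
Only g4 stuck-at-1 reproduces the observed Y1=1, Y2=1.

g4 stuck-at-1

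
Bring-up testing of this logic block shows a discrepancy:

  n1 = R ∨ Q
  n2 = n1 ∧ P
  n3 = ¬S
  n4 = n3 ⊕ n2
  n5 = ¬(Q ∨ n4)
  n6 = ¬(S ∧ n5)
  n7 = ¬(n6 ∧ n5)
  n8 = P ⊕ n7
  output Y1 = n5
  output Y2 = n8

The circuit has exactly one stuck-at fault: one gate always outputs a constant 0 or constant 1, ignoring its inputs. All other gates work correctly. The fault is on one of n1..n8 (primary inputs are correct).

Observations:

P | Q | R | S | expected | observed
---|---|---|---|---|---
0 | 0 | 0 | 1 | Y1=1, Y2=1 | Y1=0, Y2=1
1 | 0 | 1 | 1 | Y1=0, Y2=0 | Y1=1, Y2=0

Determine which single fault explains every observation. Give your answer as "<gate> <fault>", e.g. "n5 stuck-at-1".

Fault-free values for test 1 (P=0, Q=0, R=0, S=1): n1=0, n2=0, n3=0, n4=0, n5=1, n6=0, n7=1, n8=1, giving Y1=1, Y2=1. Observed Y1=0, Y2=1.
Test 1: faults giving observed Y1=0, Y2=1 are {n2 stuck-at-1, n3 stuck-at-1, n4 stuck-at-1, n5 stuck-at-0}.
Test 2 (P=1, Q=0, R=1, S=1): fault-free n1=1, n2=1, n3=0, n4=1, n5=0, n6=1, n7=1, n8=0 → Y1=0, Y2=0; observed Y1=1, Y2=0. Eliminates n2 stuck-at-1, n4 stuck-at-1, n5 stuck-at-0.
Only n3 stuck-at-1 is consistent with every test.

n3 stuck-at-1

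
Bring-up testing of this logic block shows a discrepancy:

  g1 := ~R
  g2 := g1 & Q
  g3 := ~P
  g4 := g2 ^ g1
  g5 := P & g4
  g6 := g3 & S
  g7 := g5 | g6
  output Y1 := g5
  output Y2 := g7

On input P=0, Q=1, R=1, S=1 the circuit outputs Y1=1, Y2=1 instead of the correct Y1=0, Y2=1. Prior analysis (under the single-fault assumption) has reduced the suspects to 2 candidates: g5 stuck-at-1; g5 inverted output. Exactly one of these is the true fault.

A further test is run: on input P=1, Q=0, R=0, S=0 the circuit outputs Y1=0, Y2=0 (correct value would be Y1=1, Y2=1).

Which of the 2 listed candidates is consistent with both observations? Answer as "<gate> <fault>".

g5 inverted output

Evaluate each candidate on input P=1, Q=0, R=0, S=0:
  g5 stuck-at-1: g1=1, g2=0, g3=0, g4=1, g5=1 [stuck-at-1], g6=0, g7=1 → Y1=1, Y2=1 — eliminated
  g5 inverted output: g1=1, g2=0, g3=0, g4=1, g5=0 [inverted output], g6=0, g7=0 → Y1=0, Y2=0 — matches
Only g5 inverted output reproduces the observed Y1=0, Y2=0.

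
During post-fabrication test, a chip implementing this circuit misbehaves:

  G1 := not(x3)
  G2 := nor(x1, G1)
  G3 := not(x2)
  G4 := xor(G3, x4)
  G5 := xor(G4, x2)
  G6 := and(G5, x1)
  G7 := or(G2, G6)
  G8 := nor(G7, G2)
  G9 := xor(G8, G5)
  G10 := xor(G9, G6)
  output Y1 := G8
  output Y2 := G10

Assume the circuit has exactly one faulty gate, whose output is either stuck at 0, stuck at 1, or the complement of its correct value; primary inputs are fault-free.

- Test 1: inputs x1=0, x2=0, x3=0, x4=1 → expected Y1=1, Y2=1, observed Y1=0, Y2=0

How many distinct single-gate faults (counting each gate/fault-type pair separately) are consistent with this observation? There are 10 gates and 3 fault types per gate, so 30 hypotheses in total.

8

Fault-free: G1=1, G2=0, G3=1, G4=0, G5=0, G6=0, G7=0, G8=1, G9=1, G10=1 → Y1=1, Y2=1. Observed Y1=0, Y2=0.
  G1: stuck-at-0, inverted output ✓; others ✗
  G2: stuck-at-1, inverted output ✓; others ✗
  G3: none of the 3 fault types match ✗
  G4: none of the 3 fault types match ✗
  G5: none of the 3 fault types match ✗
  G6: none of the 3 fault types match ✗
  G7: stuck-at-1, inverted output ✓; others ✗
  G8: stuck-at-0, inverted output ✓; others ✗
  G9: none of the 3 fault types match ✗
  G10: none of the 3 fault types match ✗
Consistent faults: {G1 stuck-at-0, G1 inverted output, G2 stuck-at-1, G2 inverted output, G7 stuck-at-1, G7 inverted output, G8 stuck-at-0, G8 inverted output} — 8 in all.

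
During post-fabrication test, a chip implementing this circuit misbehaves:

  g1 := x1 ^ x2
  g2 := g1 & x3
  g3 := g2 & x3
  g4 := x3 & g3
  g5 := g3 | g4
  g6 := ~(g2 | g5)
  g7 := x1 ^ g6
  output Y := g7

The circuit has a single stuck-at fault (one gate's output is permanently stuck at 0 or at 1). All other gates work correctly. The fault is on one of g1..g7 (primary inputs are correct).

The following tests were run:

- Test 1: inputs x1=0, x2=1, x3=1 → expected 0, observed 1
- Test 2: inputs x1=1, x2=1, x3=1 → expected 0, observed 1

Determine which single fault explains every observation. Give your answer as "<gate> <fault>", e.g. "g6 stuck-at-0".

Fault-free values for test 1 (x1=0, x2=1, x3=1): g1=1, g2=1, g3=1, g4=1, g5=1, g6=0, g7=0, giving Y=0. Observed 1.
Test 1: faults giving observed 1 are {g1 stuck-at-0, g2 stuck-at-0, g6 stuck-at-1, g7 stuck-at-1}.
Test 2 (x1=1, x2=1, x3=1): fault-free g1=0, g2=0, g3=0, g4=0, g5=0, g6=1, g7=0 → 0; observed 1. Eliminates g1 stuck-at-0, g2 stuck-at-0, g6 stuck-at-1.
Only g7 stuck-at-1 is consistent with every test.

g7 stuck-at-1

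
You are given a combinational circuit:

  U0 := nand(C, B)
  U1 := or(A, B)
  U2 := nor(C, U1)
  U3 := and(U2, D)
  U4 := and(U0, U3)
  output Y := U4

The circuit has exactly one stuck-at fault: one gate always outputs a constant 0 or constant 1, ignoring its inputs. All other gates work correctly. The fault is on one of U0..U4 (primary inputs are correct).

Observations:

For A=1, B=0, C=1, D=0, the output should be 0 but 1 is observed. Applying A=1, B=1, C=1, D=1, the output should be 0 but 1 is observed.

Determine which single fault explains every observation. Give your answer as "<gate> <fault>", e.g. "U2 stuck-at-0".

U4 stuck-at-1

Fault-free values for test 1 (A=1, B=0, C=1, D=0): U0=1, U1=1, U2=0, U3=0, U4=0, giving Y=0. Observed 1.
Test 1: faults giving observed 1 are {U3 stuck-at-1, U4 stuck-at-1}.
Test 2 (A=1, B=1, C=1, D=1): fault-free U0=0, U1=1, U2=0, U3=0, U4=0 → 0; observed 1. Eliminates U3 stuck-at-1.
Only U4 stuck-at-1 is consistent with every test.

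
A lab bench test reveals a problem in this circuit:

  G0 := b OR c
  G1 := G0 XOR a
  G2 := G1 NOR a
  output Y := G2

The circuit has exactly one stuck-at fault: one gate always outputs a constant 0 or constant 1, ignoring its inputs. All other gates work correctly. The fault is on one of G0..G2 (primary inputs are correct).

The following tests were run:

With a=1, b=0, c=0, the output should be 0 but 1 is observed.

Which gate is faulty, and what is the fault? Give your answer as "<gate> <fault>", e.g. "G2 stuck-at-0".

Fault-free values for test 1 (a=1, b=0, c=0): G0=0, G1=1, G2=0, giving Y=0. Observed 1.
Test 1: faults giving observed 1 are {G2 stuck-at-1}.
Only G2 stuck-at-1 is consistent with every test.

G2 stuck-at-1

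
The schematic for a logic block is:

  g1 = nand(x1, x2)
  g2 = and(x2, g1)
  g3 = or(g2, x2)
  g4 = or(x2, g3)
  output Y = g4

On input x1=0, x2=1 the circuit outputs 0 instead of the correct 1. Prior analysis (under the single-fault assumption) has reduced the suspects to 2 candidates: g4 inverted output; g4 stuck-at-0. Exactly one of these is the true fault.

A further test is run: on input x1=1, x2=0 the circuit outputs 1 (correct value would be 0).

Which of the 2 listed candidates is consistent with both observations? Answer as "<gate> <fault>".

Evaluate each candidate on input x1=1, x2=0:
  g4 inverted output: g1=1, g2=0, g3=0, g4=1 [inverted output] → 1 — matches
  g4 stuck-at-0: g1=1, g2=0, g3=0, g4=0 [stuck-at-0] → 0 — eliminated
Only g4 inverted output reproduces the observed 1.

g4 inverted output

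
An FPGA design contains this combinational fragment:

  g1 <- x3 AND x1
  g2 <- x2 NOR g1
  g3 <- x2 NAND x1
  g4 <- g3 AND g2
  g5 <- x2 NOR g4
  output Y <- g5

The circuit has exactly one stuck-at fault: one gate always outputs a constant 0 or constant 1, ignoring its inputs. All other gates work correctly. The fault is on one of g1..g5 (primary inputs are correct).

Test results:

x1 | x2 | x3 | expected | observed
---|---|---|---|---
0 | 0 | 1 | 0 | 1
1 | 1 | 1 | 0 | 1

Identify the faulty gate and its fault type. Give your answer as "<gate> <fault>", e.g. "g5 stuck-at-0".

Fault-free values for test 1 (x1=0, x2=0, x3=1): g1=0, g2=1, g3=1, g4=1, g5=0, giving Y=0. Observed 1.
Test 1: faults giving observed 1 are {g1 stuck-at-1, g2 stuck-at-0, g3 stuck-at-0, g4 stuck-at-0, g5 stuck-at-1}.
Test 2 (x1=1, x2=1, x3=1): fault-free g1=1, g2=0, g3=0, g4=0, g5=0 → 0; observed 1. Eliminates g1 stuck-at-1, g2 stuck-at-0, g3 stuck-at-0, g4 stuck-at-0.
Only g5 stuck-at-1 is consistent with every test.

g5 stuck-at-1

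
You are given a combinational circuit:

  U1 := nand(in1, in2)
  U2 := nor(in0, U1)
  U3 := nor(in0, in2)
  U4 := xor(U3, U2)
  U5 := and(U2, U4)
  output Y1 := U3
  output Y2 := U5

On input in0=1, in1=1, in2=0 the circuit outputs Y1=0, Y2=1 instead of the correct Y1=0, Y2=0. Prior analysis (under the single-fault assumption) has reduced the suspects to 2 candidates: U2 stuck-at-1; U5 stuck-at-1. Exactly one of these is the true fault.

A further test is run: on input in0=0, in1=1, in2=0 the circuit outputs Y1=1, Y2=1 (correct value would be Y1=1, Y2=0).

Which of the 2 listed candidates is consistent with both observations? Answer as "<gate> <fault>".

U5 stuck-at-1

Evaluate each candidate on input in0=0, in1=1, in2=0:
  U2 stuck-at-1: U1=1, U2=1 [stuck-at-1], U3=1, U4=0, U5=0 → Y1=1, Y2=0 — eliminated
  U5 stuck-at-1: U1=1, U2=0, U3=1, U4=1, U5=1 [stuck-at-1] → Y1=1, Y2=1 — matches
Only U5 stuck-at-1 reproduces the observed Y1=1, Y2=1.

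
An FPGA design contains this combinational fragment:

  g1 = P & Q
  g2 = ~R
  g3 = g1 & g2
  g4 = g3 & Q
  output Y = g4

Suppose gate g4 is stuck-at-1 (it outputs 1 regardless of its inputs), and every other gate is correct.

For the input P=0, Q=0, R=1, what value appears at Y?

1

Propagate with g4 forced: g1=0, g2=0, g3=0, g4=1 [stuck-at-1].
So Y = 1. (Without the fault it would be 0.)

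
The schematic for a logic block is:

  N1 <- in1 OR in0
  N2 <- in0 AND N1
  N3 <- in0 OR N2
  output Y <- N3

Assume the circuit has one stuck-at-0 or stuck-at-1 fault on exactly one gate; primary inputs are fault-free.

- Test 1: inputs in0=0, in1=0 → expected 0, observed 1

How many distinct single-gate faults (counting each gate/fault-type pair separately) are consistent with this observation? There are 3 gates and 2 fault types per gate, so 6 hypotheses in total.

Fault-free: N1=0, N2=0, N3=0 → 0. Observed 1.
  N1 stuck-at-0: output 0 ✗
  N1 stuck-at-1: output 0 ✗
  N2 stuck-at-0: output 0 ✗
  N2 stuck-at-1: output 1 ✓
  N3 stuck-at-0: output 0 ✗
  N3 stuck-at-1: output 1 ✓
Consistent faults: {N2 stuck-at-1, N3 stuck-at-1} — 2 in all.

2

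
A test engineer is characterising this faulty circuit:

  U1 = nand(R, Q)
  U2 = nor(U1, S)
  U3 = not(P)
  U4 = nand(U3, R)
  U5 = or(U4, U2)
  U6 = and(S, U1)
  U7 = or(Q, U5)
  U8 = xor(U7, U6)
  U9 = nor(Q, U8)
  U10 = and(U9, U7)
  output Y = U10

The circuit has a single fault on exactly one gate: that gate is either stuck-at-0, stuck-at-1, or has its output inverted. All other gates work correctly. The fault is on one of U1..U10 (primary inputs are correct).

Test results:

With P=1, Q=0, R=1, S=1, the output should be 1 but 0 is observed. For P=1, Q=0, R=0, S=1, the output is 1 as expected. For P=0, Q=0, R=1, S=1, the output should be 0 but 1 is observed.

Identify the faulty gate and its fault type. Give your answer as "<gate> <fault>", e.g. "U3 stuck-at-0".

Fault-free values for test 1 (P=1, Q=0, R=1, S=1): U1=1, U2=0, U3=0, U4=1, U5=1, U6=1, U7=1, U8=0, U9=1, U10=1, giving Y=1. Observed 0.
Test 1: faults giving observed 0 are {U1 stuck-at-0, U1 inverted output, U3 stuck-at-1, U3 inverted output, U4 stuck-at-0, U4 inverted output, U5 stuck-at-0, U5 inverted output, U6 stuck-at-0, U6 inverted output, U7 stuck-at-0, U7 inverted output, U8 stuck-at-1, U8 inverted output, U9 stuck-at-0, U9 inverted output, U10 stuck-at-0, U10 inverted output}.
Test 2 (P=1, Q=0, R=0, S=1): fault-free U1=1, U2=0, U3=0, U4=1, U5=1, U6=1, U7=1, U8=0, U9=1, U10=1 → 1; observed 1. Eliminates U1 stuck-at-0, U1 inverted output, U4 stuck-at-0, U4 inverted output, U5 stuck-at-0, U5 inverted output, U6 stuck-at-0, U6 inverted output, U7 stuck-at-0, U7 inverted output, U8 stuck-at-1, U8 inverted output, U9 stuck-at-0, U9 inverted output, U10 stuck-at-0, U10 inverted output.
Test 3 (P=0, Q=0, R=1, S=1): fault-free U1=1, U2=0, U3=1, U4=0, U5=0, U6=1, U7=0, U8=1, U9=0, U10=0 → 0; observed 1. Eliminates U3 stuck-at-1.
Only U3 inverted output is consistent with every test.

U3 inverted output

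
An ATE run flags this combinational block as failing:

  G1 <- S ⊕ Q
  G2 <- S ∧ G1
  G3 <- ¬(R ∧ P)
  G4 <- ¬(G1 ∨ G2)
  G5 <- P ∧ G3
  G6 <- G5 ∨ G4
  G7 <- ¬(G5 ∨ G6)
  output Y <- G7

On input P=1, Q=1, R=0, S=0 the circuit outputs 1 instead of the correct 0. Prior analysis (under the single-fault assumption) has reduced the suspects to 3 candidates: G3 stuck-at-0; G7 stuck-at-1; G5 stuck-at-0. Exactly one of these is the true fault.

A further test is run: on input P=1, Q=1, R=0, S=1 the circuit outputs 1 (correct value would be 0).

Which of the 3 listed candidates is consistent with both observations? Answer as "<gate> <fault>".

G7 stuck-at-1

Evaluate each candidate on input P=1, Q=1, R=0, S=1:
  G3 stuck-at-0: G1=0, G2=0, G3=0 [stuck-at-0], G4=1, G5=0, G6=1, G7=0 → 0 — eliminated
  G7 stuck-at-1: G1=0, G2=0, G3=1, G4=1, G5=1, G6=1, G7=1 [stuck-at-1] → 1 — matches
  G5 stuck-at-0: G1=0, G2=0, G3=1, G4=1, G5=0 [stuck-at-0], G6=1, G7=0 → 0 — eliminated
Only G7 stuck-at-1 reproduces the observed 1.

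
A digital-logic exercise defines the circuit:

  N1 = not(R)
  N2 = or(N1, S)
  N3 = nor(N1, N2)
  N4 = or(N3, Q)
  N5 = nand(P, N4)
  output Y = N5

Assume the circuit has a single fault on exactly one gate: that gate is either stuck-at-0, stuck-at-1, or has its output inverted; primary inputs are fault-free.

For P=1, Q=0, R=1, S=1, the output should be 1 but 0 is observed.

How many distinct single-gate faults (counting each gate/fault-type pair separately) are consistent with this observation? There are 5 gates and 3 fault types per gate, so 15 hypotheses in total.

Fault-free: N1=0, N2=1, N3=0, N4=0, N5=1 → 1. Observed 0.
  N1: none of the 3 fault types match ✗
  N2: stuck-at-0, inverted output ✓; others ✗
  N3: stuck-at-1, inverted output ✓; others ✗
  N4: stuck-at-1, inverted output ✓; others ✗
  N5: stuck-at-0, inverted output ✓; others ✗
Consistent faults: {N2 stuck-at-0, N2 inverted output, N3 stuck-at-1, N3 inverted output, N4 stuck-at-1, N4 inverted output, N5 stuck-at-0, N5 inverted output} — 8 in all.

8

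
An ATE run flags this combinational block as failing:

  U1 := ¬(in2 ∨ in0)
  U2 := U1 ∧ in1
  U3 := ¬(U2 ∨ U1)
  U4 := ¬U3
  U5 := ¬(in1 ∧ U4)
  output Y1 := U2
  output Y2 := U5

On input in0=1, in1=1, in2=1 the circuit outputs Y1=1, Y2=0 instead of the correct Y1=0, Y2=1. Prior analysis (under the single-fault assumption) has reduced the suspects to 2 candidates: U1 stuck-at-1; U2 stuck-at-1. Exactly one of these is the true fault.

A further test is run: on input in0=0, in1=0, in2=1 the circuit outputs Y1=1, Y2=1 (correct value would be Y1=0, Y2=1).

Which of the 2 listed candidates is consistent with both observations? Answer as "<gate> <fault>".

Evaluate each candidate on input in0=0, in1=0, in2=1:
  U1 stuck-at-1: U1=1 [stuck-at-1], U2=0, U3=0, U4=1, U5=1 → Y1=0, Y2=1 — eliminated
  U2 stuck-at-1: U1=0, U2=1 [stuck-at-1], U3=0, U4=1, U5=1 → Y1=1, Y2=1 — matches
Only U2 stuck-at-1 reproduces the observed Y1=1, Y2=1.

U2 stuck-at-1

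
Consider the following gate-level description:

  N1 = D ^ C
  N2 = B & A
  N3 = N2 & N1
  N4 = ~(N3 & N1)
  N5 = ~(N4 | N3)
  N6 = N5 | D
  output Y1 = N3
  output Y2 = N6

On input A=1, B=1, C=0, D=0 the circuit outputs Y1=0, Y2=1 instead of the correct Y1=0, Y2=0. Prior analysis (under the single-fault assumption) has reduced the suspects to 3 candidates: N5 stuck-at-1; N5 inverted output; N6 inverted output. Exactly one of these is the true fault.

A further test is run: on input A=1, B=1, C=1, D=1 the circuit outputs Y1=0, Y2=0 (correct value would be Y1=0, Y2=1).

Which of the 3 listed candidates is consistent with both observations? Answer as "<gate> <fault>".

Evaluate each candidate on input A=1, B=1, C=1, D=1:
  N5 stuck-at-1: N1=0, N2=1, N3=0, N4=1, N5=1 [stuck-at-1], N6=1 → Y1=0, Y2=1 — eliminated
  N5 inverted output: N1=0, N2=1, N3=0, N4=1, N5=1 [inverted output], N6=1 → Y1=0, Y2=1 — eliminated
  N6 inverted output: N1=0, N2=1, N3=0, N4=1, N5=0, N6=0 [inverted output] → Y1=0, Y2=0 — matches
Only N6 inverted output reproduces the observed Y1=0, Y2=0.

N6 inverted output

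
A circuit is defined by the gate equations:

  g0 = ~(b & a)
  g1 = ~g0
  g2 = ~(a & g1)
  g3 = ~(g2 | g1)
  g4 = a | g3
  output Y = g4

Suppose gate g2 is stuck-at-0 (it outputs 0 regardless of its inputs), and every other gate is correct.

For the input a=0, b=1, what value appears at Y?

Propagate with g2 forced: g0=1, g1=0, g2=0 [stuck-at-0], g3=1, g4=1.
So Y = 1. (Without the fault it would be 0.)

1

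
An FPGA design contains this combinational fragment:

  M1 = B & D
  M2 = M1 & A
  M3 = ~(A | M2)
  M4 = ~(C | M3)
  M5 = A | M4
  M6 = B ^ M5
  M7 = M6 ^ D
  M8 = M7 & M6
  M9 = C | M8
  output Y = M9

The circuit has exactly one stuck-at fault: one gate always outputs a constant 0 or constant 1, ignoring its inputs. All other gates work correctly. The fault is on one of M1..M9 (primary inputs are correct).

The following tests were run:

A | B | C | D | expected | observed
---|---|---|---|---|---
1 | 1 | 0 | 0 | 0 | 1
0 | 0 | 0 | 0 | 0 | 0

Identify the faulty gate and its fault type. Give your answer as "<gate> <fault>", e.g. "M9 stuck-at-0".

Fault-free values for test 1 (A=1, B=1, C=0, D=0): M1=0, M2=0, M3=0, M4=1, M5=1, M6=0, M7=0, M8=0, M9=0, giving Y=0. Observed 1.
Test 1: faults giving observed 1 are {M5 stuck-at-0, M6 stuck-at-1, M8 stuck-at-1, M9 stuck-at-1}.
Test 2 (A=0, B=0, C=0, D=0): fault-free M1=0, M2=0, M3=1, M4=0, M5=0, M6=0, M7=0, M8=0, M9=0 → 0; observed 0. Eliminates M6 stuck-at-1, M8 stuck-at-1, M9 stuck-at-1.
Only M5 stuck-at-0 is consistent with every test.

M5 stuck-at-0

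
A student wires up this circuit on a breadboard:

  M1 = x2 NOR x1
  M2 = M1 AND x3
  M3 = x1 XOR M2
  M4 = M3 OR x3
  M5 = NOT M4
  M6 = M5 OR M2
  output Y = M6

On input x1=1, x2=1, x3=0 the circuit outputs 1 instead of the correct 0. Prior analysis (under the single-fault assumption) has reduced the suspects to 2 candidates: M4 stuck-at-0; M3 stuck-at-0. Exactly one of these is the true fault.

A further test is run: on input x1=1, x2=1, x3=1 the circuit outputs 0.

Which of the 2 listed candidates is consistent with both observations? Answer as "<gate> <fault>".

Evaluate each candidate on input x1=1, x2=1, x3=1:
  M4 stuck-at-0: M1=0, M2=0, M3=1, M4=0 [stuck-at-0], M5=1, M6=1 → 1 — eliminated
  M3 stuck-at-0: M1=0, M2=0, M3=0 [stuck-at-0], M4=1, M5=0, M6=0 → 0 — matches
Only M3 stuck-at-0 reproduces the observed 0.

M3 stuck-at-0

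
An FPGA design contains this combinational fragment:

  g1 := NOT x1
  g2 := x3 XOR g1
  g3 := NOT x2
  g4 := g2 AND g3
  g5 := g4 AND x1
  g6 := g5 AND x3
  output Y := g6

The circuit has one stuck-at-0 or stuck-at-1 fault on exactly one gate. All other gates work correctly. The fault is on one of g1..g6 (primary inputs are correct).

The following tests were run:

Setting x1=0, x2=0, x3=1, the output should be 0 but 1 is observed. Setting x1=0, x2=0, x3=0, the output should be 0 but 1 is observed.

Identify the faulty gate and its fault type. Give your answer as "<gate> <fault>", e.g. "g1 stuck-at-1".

Fault-free values for test 1 (x1=0, x2=0, x3=1): g1=1, g2=0, g3=1, g4=0, g5=0, g6=0, giving Y=0. Observed 1.
Test 1: faults giving observed 1 are {g5 stuck-at-1, g6 stuck-at-1}.
Test 2 (x1=0, x2=0, x3=0): fault-free g1=1, g2=1, g3=1, g4=1, g5=0, g6=0 → 0; observed 1. Eliminates g5 stuck-at-1.
Only g6 stuck-at-1 is consistent with every test.

g6 stuck-at-1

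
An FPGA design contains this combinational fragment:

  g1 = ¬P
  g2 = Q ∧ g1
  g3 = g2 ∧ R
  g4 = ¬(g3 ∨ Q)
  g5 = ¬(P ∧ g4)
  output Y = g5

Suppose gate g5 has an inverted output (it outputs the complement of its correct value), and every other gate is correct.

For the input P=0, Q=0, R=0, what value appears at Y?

0

Propagate with g5 forced: g1=1, g2=0, g3=0, g4=1, g5=0 [inverted output].
So Y = 0. (Without the fault it would be 1.)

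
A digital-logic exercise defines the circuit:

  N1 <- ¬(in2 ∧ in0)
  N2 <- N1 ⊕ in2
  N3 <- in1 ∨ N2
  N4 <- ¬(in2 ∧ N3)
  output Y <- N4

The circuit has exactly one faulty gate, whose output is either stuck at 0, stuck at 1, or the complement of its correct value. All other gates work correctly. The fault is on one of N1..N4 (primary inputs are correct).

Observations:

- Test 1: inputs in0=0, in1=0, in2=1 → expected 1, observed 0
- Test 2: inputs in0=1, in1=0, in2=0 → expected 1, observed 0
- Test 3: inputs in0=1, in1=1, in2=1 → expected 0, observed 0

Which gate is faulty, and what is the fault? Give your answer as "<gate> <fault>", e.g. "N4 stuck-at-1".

Fault-free values for test 1 (in0=0, in1=0, in2=1): N1=1, N2=0, N3=0, N4=1, giving Y=1. Observed 0.
Test 1: faults giving observed 0 are {N1 stuck-at-0, N1 inverted output, N2 stuck-at-1, N2 inverted output, N3 stuck-at-1, N3 inverted output, N4 stuck-at-0, N4 inverted output}.
Test 2 (in0=1, in1=0, in2=0): fault-free N1=1, N2=1, N3=1, N4=1 → 1; observed 0. Eliminates N1 stuck-at-0, N1 inverted output, N2 stuck-at-1, N2 inverted output, N3 stuck-at-1, N3 inverted output.
Test 3 (in0=1, in1=1, in2=1): fault-free N1=0, N2=1, N3=1, N4=0 → 0; observed 0. Eliminates N4 inverted output.
Only N4 stuck-at-0 is consistent with every test.

N4 stuck-at-0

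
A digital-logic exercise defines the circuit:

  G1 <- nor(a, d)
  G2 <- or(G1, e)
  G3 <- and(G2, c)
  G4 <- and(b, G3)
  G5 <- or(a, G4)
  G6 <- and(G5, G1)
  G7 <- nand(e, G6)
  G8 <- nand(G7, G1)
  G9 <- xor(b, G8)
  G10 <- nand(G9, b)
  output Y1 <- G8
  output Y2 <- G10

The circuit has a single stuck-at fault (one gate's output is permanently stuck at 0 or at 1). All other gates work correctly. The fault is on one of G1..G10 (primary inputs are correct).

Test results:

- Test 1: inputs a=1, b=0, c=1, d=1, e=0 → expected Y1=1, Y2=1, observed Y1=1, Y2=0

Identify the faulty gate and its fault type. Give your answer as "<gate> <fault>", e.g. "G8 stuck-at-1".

Fault-free values for test 1 (a=1, b=0, c=1, d=1, e=0): G1=0, G2=0, G3=0, G4=0, G5=1, G6=0, G7=1, G8=1, G9=1, G10=1, giving Y1=1, Y2=1. Observed Y1=1, Y2=0.
Test 1: faults giving observed Y1=1, Y2=0 are {G10 stuck-at-0}.
Only G10 stuck-at-0 is consistent with every test.

G10 stuck-at-0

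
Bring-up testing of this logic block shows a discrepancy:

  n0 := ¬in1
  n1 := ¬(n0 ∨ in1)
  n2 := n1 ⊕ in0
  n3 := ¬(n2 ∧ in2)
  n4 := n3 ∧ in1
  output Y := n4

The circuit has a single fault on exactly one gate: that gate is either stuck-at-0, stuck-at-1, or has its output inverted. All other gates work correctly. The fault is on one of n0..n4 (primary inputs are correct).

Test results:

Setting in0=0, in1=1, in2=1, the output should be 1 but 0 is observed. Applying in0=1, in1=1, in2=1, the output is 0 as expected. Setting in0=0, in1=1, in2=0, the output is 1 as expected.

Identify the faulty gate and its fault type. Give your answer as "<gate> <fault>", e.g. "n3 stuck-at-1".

n2 stuck-at-1

Fault-free values for test 1 (in0=0, in1=1, in2=1): n0=0, n1=0, n2=0, n3=1, n4=1, giving Y=1. Observed 0.
Test 1: faults giving observed 0 are {n1 stuck-at-1, n1 inverted output, n2 stuck-at-1, n2 inverted output, n3 stuck-at-0, n3 inverted output, n4 stuck-at-0, n4 inverted output}.
Test 2 (in0=1, in1=1, in2=1): fault-free n0=0, n1=0, n2=1, n3=0, n4=0 → 0; observed 0. Eliminates n1 stuck-at-1, n1 inverted output, n2 inverted output, n3 inverted output, n4 inverted output.
Test 3 (in0=0, in1=1, in2=0): fault-free n0=0, n1=0, n2=0, n3=1, n4=1 → 1; observed 1. Eliminates n3 stuck-at-0, n4 stuck-at-0.
Only n2 stuck-at-1 is consistent with every test.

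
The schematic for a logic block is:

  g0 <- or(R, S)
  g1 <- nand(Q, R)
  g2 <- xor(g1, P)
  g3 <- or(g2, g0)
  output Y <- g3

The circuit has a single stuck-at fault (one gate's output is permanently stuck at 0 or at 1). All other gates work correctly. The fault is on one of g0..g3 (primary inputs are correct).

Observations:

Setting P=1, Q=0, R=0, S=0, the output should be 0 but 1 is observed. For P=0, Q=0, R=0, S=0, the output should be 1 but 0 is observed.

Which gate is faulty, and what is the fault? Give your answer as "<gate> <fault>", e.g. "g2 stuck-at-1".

g1 stuck-at-0

Fault-free values for test 1 (P=1, Q=0, R=0, S=0): g0=0, g1=1, g2=0, g3=0, giving Y=0. Observed 1.
Test 1: faults giving observed 1 are {g0 stuck-at-1, g1 stuck-at-0, g2 stuck-at-1, g3 stuck-at-1}.
Test 2 (P=0, Q=0, R=0, S=0): fault-free g0=0, g1=1, g2=1, g3=1 → 1; observed 0. Eliminates g0 stuck-at-1, g2 stuck-at-1, g3 stuck-at-1.
Only g1 stuck-at-0 is consistent with every test.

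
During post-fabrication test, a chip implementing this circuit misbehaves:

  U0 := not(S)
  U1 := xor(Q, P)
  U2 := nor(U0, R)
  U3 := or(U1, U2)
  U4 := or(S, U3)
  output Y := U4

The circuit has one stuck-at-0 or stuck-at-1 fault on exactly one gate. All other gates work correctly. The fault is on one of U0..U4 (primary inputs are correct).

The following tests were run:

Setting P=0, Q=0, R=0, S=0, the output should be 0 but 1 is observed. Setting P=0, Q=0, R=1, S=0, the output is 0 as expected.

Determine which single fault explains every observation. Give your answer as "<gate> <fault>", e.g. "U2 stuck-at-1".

Fault-free values for test 1 (P=0, Q=0, R=0, S=0): U0=1, U1=0, U2=0, U3=0, U4=0, giving Y=0. Observed 1.
Test 1: faults giving observed 1 are {U0 stuck-at-0, U1 stuck-at-1, U2 stuck-at-1, U3 stuck-at-1, U4 stuck-at-1}.
Test 2 (P=0, Q=0, R=1, S=0): fault-free U0=1, U1=0, U2=0, U3=0, U4=0 → 0; observed 0. Eliminates U1 stuck-at-1, U2 stuck-at-1, U3 stuck-at-1, U4 stuck-at-1.
Only U0 stuck-at-0 is consistent with every test.

U0 stuck-at-0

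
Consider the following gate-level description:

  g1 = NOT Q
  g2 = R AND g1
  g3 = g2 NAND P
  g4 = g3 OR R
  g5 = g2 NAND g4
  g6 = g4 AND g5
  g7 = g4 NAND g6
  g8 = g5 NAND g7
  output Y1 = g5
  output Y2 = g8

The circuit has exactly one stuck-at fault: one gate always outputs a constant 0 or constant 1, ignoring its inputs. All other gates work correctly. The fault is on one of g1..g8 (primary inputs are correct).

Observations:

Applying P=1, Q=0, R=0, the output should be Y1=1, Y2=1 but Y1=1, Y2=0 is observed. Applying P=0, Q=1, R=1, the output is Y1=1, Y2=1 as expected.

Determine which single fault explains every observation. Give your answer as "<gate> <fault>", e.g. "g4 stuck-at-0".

g3 stuck-at-0

Fault-free values for test 1 (P=1, Q=0, R=0): g1=1, g2=0, g3=1, g4=1, g5=1, g6=1, g7=0, g8=1, giving Y1=1, Y2=1. Observed Y1=1, Y2=0.
Test 1: faults giving observed Y1=1, Y2=0 are {g2 stuck-at-1, g3 stuck-at-0, g4 stuck-at-0, g6 stuck-at-0, g7 stuck-at-1, g8 stuck-at-0}.
Test 2 (P=0, Q=1, R=1): fault-free g1=0, g2=0, g3=1, g4=1, g5=1, g6=1, g7=0, g8=1 → Y1=1, Y2=1; observed Y1=1, Y2=1. Eliminates g2 stuck-at-1, g4 stuck-at-0, g6 stuck-at-0, g7 stuck-at-1, g8 stuck-at-0.
Only g3 stuck-at-0 is consistent with every test.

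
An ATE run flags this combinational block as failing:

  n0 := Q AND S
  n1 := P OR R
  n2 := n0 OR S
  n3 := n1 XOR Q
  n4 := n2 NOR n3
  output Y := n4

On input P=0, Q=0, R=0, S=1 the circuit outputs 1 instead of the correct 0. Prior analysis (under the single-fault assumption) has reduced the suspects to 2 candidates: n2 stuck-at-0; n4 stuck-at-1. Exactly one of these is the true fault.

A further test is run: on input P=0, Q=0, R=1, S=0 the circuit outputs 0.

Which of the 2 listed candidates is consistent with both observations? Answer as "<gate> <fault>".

Evaluate each candidate on input P=0, Q=0, R=1, S=0:
  n2 stuck-at-0: n0=0, n1=1, n2=0 [stuck-at-0], n3=1, n4=0 → 0 — matches
  n4 stuck-at-1: n0=0, n1=1, n2=0, n3=1, n4=1 [stuck-at-1] → 1 — eliminated
Only n2 stuck-at-0 reproduces the observed 0.

n2 stuck-at-0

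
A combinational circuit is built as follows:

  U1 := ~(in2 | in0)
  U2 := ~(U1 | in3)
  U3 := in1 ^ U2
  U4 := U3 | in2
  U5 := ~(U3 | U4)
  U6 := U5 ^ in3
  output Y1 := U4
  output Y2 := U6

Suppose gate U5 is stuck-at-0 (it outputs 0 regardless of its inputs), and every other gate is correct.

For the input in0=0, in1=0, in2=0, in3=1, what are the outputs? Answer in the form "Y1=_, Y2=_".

Y1=0, Y2=1

Propagate with U5 forced: U1=1, U2=0, U3=0, U4=0, U5=0 [stuck-at-0], U6=1.
So the outputs are Y1=0, Y2=1. (Without the fault they would be Y1=0, Y2=0.)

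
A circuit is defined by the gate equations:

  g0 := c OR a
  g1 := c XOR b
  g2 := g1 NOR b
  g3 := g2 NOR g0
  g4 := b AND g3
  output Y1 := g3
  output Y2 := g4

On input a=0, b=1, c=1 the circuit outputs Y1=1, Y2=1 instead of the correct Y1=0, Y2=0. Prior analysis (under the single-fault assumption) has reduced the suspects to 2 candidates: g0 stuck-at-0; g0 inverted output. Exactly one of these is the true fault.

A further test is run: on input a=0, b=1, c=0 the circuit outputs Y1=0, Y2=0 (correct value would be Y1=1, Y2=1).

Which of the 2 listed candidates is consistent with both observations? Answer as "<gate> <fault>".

g0 inverted output

Evaluate each candidate on input a=0, b=1, c=0:
  g0 stuck-at-0: g0=0 [stuck-at-0], g1=1, g2=0, g3=1, g4=1 → Y1=1, Y2=1 — eliminated
  g0 inverted output: g0=1 [inverted output], g1=1, g2=0, g3=0, g4=0 → Y1=0, Y2=0 — matches
Only g0 inverted output reproduces the observed Y1=0, Y2=0.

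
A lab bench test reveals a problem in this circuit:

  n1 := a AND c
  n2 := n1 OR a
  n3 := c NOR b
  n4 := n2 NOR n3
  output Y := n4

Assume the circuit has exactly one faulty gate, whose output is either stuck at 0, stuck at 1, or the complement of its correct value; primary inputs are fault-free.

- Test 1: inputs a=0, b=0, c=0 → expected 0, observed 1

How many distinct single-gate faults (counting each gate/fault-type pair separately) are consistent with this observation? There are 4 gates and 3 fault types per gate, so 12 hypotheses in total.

4

Fault-free: n1=0, n2=0, n3=1, n4=0 → 0. Observed 1.
  n1 stuck-at-0: output 0 ✗
  n1 stuck-at-1: output 0 ✗
  n1 inverted output: output 0 ✗
  n2 stuck-at-0: output 0 ✗
  n2 stuck-at-1: output 0 ✗
  n2 inverted output: output 0 ✗
  n3 stuck-at-0: output 1 ✓
  n3 stuck-at-1: output 0 ✗
  n3 inverted output: output 1 ✓
  n4 stuck-at-0: output 0 ✗
  n4 stuck-at-1: output 1 ✓
  n4 inverted output: output 1 ✓
Consistent faults: {n3 stuck-at-0, n3 inverted output, n4 stuck-at-1, n4 inverted output} — 4 in all.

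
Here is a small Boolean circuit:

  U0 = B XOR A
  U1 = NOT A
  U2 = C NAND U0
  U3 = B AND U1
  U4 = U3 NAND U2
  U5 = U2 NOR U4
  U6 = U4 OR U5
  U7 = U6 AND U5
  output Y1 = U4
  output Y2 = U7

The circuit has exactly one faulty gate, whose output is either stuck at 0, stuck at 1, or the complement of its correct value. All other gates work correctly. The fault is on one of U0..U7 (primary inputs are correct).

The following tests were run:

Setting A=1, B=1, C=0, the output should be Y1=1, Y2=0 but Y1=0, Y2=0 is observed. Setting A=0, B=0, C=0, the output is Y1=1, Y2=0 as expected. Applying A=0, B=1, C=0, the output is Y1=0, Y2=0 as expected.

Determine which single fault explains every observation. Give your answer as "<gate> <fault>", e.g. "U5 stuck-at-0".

Fault-free values for test 1 (A=1, B=1, C=0): U0=0, U1=0, U2=1, U3=0, U4=1, U5=0, U6=1, U7=0, giving Y1=1, Y2=0. Observed Y1=0, Y2=0.
Test 1: faults giving observed Y1=0, Y2=0 are {U1 stuck-at-1, U1 inverted output, U3 stuck-at-1, U3 inverted output, U4 stuck-at-0, U4 inverted output}.
Test 2 (A=0, B=0, C=0): fault-free U0=0, U1=1, U2=1, U3=0, U4=1, U5=0, U6=1, U7=0 → Y1=1, Y2=0; observed Y1=1, Y2=0. Eliminates U3 stuck-at-1, U3 inverted output, U4 stuck-at-0, U4 inverted output.
Test 3 (A=0, B=1, C=0): fault-free U0=1, U1=1, U2=1, U3=1, U4=0, U5=0, U6=0, U7=0 → Y1=0, Y2=0; observed Y1=0, Y2=0. Eliminates U1 inverted output.
Only U1 stuck-at-1 is consistent with every test.

U1 stuck-at-1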